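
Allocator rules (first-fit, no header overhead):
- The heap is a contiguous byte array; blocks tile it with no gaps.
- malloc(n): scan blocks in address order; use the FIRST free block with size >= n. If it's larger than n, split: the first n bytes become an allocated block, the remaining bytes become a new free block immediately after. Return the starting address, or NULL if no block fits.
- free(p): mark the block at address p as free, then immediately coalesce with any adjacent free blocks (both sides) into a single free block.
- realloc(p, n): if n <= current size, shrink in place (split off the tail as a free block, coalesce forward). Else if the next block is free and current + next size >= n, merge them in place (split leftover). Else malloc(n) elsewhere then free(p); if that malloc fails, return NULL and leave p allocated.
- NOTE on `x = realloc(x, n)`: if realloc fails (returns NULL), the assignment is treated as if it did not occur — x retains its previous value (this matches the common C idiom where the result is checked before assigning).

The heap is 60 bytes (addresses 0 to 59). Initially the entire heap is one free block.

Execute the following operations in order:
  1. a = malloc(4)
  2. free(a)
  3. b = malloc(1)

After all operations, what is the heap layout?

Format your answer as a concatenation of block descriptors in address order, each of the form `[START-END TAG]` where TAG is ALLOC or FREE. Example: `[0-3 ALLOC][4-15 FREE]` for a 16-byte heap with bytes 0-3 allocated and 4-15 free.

Op 1: a = malloc(4) -> a = 0; heap: [0-3 ALLOC][4-59 FREE]
Op 2: free(a) -> (freed a); heap: [0-59 FREE]
Op 3: b = malloc(1) -> b = 0; heap: [0-0 ALLOC][1-59 FREE]

Answer: [0-0 ALLOC][1-59 FREE]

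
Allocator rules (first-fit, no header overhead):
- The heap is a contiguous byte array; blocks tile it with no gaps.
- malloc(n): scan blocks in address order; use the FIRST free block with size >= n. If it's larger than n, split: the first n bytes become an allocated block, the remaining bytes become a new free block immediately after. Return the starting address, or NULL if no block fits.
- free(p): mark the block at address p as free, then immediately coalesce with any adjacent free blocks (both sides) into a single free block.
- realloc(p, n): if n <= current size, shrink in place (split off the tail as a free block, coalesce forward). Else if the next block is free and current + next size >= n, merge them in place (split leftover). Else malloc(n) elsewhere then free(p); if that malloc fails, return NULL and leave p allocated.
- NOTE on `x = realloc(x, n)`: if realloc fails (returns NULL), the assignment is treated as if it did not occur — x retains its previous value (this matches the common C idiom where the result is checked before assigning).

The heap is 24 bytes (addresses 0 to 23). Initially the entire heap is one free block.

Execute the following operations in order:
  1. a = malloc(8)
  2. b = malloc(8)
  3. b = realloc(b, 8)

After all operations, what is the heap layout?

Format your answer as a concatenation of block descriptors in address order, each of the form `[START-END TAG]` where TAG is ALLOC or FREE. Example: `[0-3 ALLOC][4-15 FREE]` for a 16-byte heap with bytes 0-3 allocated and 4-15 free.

Answer: [0-7 ALLOC][8-15 ALLOC][16-23 FREE]

Derivation:
Op 1: a = malloc(8) -> a = 0; heap: [0-7 ALLOC][8-23 FREE]
Op 2: b = malloc(8) -> b = 8; heap: [0-7 ALLOC][8-15 ALLOC][16-23 FREE]
Op 3: b = realloc(b, 8) -> b = 8; heap: [0-7 ALLOC][8-15 ALLOC][16-23 FREE]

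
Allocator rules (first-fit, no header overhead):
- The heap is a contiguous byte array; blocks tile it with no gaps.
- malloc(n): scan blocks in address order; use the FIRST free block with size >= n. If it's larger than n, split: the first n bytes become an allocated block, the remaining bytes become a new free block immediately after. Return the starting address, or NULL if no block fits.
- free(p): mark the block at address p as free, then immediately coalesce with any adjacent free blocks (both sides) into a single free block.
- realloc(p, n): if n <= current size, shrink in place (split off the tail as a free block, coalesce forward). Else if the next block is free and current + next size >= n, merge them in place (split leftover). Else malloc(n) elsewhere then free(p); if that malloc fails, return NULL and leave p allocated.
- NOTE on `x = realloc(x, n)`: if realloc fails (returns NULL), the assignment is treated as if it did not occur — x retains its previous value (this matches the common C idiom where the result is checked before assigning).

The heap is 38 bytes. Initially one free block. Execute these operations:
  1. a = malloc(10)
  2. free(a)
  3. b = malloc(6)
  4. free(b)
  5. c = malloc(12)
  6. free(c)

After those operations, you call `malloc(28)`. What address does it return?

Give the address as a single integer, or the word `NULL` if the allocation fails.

Op 1: a = malloc(10) -> a = 0; heap: [0-9 ALLOC][10-37 FREE]
Op 2: free(a) -> (freed a); heap: [0-37 FREE]
Op 3: b = malloc(6) -> b = 0; heap: [0-5 ALLOC][6-37 FREE]
Op 4: free(b) -> (freed b); heap: [0-37 FREE]
Op 5: c = malloc(12) -> c = 0; heap: [0-11 ALLOC][12-37 FREE]
Op 6: free(c) -> (freed c); heap: [0-37 FREE]
malloc(28): first-fit scan over [0-37 FREE] -> 0

Answer: 0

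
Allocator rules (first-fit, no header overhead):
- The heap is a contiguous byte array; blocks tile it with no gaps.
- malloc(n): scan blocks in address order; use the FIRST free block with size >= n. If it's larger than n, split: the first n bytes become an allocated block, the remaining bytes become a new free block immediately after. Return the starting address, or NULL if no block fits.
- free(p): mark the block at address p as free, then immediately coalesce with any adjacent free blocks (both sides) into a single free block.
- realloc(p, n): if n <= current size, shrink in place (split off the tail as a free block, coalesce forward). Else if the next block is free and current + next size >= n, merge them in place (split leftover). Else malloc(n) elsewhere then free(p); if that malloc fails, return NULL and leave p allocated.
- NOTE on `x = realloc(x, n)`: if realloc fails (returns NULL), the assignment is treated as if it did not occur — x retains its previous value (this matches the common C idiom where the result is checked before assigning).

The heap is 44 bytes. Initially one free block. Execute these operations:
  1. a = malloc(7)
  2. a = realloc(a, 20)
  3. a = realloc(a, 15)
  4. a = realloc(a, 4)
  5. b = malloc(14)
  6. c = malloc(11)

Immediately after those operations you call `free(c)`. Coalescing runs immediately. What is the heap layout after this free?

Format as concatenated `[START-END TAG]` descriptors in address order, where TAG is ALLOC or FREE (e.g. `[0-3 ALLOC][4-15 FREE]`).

Op 1: a = malloc(7) -> a = 0; heap: [0-6 ALLOC][7-43 FREE]
Op 2: a = realloc(a, 20) -> a = 0; heap: [0-19 ALLOC][20-43 FREE]
Op 3: a = realloc(a, 15) -> a = 0; heap: [0-14 ALLOC][15-43 FREE]
Op 4: a = realloc(a, 4) -> a = 0; heap: [0-3 ALLOC][4-43 FREE]
Op 5: b = malloc(14) -> b = 4; heap: [0-3 ALLOC][4-17 ALLOC][18-43 FREE]
Op 6: c = malloc(11) -> c = 18; heap: [0-3 ALLOC][4-17 ALLOC][18-28 ALLOC][29-43 FREE]
free(c): c = 18 -> block [18-28 ALLOC]; mark free, coalesce with adjacent free neighbors -> [0-3 ALLOC][4-17 ALLOC][18-43 FREE]

Answer: [0-3 ALLOC][4-17 ALLOC][18-43 FREE]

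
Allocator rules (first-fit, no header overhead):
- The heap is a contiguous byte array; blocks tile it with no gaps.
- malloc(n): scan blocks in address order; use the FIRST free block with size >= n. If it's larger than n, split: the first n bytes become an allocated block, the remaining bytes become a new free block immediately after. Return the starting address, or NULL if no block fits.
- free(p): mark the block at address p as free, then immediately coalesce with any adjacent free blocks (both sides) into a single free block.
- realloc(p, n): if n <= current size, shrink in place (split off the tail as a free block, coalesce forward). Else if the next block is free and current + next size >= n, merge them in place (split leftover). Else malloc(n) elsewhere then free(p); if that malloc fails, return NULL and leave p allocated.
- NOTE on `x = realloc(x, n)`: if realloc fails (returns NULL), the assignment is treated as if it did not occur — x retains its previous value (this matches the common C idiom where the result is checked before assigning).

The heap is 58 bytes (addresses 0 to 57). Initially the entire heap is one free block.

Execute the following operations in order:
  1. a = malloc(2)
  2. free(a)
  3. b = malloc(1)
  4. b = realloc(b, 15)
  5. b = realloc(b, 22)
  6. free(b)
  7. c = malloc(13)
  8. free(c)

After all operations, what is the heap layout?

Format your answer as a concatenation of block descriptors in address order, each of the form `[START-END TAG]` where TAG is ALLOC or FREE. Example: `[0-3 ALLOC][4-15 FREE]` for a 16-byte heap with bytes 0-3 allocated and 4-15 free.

Op 1: a = malloc(2) -> a = 0; heap: [0-1 ALLOC][2-57 FREE]
Op 2: free(a) -> (freed a); heap: [0-57 FREE]
Op 3: b = malloc(1) -> b = 0; heap: [0-0 ALLOC][1-57 FREE]
Op 4: b = realloc(b, 15) -> b = 0; heap: [0-14 ALLOC][15-57 FREE]
Op 5: b = realloc(b, 22) -> b = 0; heap: [0-21 ALLOC][22-57 FREE]
Op 6: free(b) -> (freed b); heap: [0-57 FREE]
Op 7: c = malloc(13) -> c = 0; heap: [0-12 ALLOC][13-57 FREE]
Op 8: free(c) -> (freed c); heap: [0-57 FREE]

Answer: [0-57 FREE]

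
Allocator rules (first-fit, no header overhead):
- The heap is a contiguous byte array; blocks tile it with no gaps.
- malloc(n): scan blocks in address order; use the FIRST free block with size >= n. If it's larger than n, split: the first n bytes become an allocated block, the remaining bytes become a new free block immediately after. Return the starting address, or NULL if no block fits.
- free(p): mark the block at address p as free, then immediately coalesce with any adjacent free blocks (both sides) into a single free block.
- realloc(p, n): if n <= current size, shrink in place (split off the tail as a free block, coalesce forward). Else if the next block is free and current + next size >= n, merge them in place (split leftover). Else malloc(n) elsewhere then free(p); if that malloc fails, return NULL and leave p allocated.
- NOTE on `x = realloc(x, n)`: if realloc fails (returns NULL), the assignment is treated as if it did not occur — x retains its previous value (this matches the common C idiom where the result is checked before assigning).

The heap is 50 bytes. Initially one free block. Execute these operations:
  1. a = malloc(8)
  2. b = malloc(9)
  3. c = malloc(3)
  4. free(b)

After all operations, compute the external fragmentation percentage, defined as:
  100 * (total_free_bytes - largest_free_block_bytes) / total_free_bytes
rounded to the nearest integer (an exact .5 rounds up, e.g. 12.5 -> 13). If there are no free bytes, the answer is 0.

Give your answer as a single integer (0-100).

Answer: 23

Derivation:
Op 1: a = malloc(8) -> a = 0; heap: [0-7 ALLOC][8-49 FREE]
Op 2: b = malloc(9) -> b = 8; heap: [0-7 ALLOC][8-16 ALLOC][17-49 FREE]
Op 3: c = malloc(3) -> c = 17; heap: [0-7 ALLOC][8-16 ALLOC][17-19 ALLOC][20-49 FREE]
Op 4: free(b) -> (freed b); heap: [0-7 ALLOC][8-16 FREE][17-19 ALLOC][20-49 FREE]
Free blocks: [9 30] total_free=39 largest=30 -> 100*(39-30)/39 = 900/39 ≈ 23.077 -> rounds to 23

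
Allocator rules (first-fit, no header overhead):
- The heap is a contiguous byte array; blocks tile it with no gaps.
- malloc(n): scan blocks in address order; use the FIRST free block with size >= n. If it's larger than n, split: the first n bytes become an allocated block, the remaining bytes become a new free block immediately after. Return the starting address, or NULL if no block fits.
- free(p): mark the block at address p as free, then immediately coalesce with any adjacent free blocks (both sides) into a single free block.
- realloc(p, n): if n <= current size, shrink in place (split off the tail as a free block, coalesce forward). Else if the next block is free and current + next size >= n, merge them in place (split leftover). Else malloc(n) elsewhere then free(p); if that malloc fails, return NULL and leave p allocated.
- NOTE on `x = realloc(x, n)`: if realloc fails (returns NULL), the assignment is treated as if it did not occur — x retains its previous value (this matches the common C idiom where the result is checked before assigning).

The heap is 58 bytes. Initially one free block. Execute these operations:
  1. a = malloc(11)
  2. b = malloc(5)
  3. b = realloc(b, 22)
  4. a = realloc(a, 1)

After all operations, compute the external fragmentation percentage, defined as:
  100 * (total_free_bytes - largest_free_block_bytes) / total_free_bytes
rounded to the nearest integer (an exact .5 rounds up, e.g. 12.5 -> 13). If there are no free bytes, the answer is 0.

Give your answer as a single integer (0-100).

Op 1: a = malloc(11) -> a = 0; heap: [0-10 ALLOC][11-57 FREE]
Op 2: b = malloc(5) -> b = 11; heap: [0-10 ALLOC][11-15 ALLOC][16-57 FREE]
Op 3: b = realloc(b, 22) -> b = 11; heap: [0-10 ALLOC][11-32 ALLOC][33-57 FREE]
Op 4: a = realloc(a, 1) -> a = 0; heap: [0-0 ALLOC][1-10 FREE][11-32 ALLOC][33-57 FREE]
Free blocks: [10 25] total_free=35 largest=25 -> 100*(35-25)/35 = 1000/35 ≈ 28.571 -> rounds to 29

Answer: 29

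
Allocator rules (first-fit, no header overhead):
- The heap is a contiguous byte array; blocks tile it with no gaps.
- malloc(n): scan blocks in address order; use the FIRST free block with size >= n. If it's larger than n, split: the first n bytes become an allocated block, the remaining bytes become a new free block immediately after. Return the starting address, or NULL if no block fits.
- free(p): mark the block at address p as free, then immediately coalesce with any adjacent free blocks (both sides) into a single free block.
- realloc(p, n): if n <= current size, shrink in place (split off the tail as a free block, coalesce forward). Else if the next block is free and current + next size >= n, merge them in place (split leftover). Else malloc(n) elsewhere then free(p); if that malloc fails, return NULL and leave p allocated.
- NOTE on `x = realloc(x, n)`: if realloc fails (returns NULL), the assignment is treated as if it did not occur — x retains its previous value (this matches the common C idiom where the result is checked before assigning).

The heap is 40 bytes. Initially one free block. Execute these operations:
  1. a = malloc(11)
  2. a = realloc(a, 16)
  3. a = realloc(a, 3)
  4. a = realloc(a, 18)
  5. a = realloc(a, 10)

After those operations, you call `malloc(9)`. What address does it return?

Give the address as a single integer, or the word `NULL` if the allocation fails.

Op 1: a = malloc(11) -> a = 0; heap: [0-10 ALLOC][11-39 FREE]
Op 2: a = realloc(a, 16) -> a = 0; heap: [0-15 ALLOC][16-39 FREE]
Op 3: a = realloc(a, 3) -> a = 0; heap: [0-2 ALLOC][3-39 FREE]
Op 4: a = realloc(a, 18) -> a = 0; heap: [0-17 ALLOC][18-39 FREE]
Op 5: a = realloc(a, 10) -> a = 0; heap: [0-9 ALLOC][10-39 FREE]
malloc(9): first-fit scan over [0-9 ALLOC][10-39 FREE] -> 10

Answer: 10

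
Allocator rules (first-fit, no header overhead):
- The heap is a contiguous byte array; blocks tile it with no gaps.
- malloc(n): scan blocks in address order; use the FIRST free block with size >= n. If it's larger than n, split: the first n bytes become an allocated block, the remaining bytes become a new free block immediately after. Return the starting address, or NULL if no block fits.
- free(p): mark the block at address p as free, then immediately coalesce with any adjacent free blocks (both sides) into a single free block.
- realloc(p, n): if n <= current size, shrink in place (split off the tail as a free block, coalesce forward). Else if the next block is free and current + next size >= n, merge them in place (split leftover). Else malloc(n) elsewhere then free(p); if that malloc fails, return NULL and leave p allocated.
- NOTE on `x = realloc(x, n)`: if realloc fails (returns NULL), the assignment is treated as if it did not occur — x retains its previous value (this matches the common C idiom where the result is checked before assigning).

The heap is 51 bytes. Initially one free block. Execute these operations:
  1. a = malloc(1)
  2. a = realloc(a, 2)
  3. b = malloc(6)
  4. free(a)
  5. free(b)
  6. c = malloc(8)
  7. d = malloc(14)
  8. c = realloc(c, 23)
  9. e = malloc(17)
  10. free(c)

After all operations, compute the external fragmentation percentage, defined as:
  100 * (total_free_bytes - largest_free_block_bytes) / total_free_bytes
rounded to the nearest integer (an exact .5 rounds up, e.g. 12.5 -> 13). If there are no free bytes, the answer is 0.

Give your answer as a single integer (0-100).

Op 1: a = malloc(1) -> a = 0; heap: [0-0 ALLOC][1-50 FREE]
Op 2: a = realloc(a, 2) -> a = 0; heap: [0-1 ALLOC][2-50 FREE]
Op 3: b = malloc(6) -> b = 2; heap: [0-1 ALLOC][2-7 ALLOC][8-50 FREE]
Op 4: free(a) -> (freed a); heap: [0-1 FREE][2-7 ALLOC][8-50 FREE]
Op 5: free(b) -> (freed b); heap: [0-50 FREE]
Op 6: c = malloc(8) -> c = 0; heap: [0-7 ALLOC][8-50 FREE]
Op 7: d = malloc(14) -> d = 8; heap: [0-7 ALLOC][8-21 ALLOC][22-50 FREE]
Op 8: c = realloc(c, 23) -> c = 22; heap: [0-7 FREE][8-21 ALLOC][22-44 ALLOC][45-50 FREE]
Op 9: e = malloc(17) -> e = NULL; heap: [0-7 FREE][8-21 ALLOC][22-44 ALLOC][45-50 FREE]
Op 10: free(c) -> (freed c); heap: [0-7 FREE][8-21 ALLOC][22-50 FREE]
Free blocks: [8 29] total_free=37 largest=29 -> 100*(37-29)/37 = 800/37 ≈ 21.622 -> rounds to 22

Answer: 22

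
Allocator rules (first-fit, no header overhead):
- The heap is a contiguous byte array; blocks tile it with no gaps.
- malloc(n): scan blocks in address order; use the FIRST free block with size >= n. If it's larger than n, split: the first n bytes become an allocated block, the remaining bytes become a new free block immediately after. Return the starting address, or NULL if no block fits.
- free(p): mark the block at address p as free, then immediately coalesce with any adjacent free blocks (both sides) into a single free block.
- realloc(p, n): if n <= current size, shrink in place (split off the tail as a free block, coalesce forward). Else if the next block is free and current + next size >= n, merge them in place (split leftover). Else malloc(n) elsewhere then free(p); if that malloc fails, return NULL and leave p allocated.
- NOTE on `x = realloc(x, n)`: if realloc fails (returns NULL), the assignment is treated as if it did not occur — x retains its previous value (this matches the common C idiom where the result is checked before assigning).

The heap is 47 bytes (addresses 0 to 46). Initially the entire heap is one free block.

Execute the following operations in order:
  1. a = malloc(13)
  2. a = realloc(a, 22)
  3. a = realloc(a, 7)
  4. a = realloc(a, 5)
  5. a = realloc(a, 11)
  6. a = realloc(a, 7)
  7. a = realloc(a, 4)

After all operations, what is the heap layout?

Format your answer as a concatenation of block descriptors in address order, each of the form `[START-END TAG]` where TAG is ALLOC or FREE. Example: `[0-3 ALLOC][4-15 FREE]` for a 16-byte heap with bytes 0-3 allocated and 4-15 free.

Op 1: a = malloc(13) -> a = 0; heap: [0-12 ALLOC][13-46 FREE]
Op 2: a = realloc(a, 22) -> a = 0; heap: [0-21 ALLOC][22-46 FREE]
Op 3: a = realloc(a, 7) -> a = 0; heap: [0-6 ALLOC][7-46 FREE]
Op 4: a = realloc(a, 5) -> a = 0; heap: [0-4 ALLOC][5-46 FREE]
Op 5: a = realloc(a, 11) -> a = 0; heap: [0-10 ALLOC][11-46 FREE]
Op 6: a = realloc(a, 7) -> a = 0; heap: [0-6 ALLOC][7-46 FREE]
Op 7: a = realloc(a, 4) -> a = 0; heap: [0-3 ALLOC][4-46 FREE]

Answer: [0-3 ALLOC][4-46 FREE]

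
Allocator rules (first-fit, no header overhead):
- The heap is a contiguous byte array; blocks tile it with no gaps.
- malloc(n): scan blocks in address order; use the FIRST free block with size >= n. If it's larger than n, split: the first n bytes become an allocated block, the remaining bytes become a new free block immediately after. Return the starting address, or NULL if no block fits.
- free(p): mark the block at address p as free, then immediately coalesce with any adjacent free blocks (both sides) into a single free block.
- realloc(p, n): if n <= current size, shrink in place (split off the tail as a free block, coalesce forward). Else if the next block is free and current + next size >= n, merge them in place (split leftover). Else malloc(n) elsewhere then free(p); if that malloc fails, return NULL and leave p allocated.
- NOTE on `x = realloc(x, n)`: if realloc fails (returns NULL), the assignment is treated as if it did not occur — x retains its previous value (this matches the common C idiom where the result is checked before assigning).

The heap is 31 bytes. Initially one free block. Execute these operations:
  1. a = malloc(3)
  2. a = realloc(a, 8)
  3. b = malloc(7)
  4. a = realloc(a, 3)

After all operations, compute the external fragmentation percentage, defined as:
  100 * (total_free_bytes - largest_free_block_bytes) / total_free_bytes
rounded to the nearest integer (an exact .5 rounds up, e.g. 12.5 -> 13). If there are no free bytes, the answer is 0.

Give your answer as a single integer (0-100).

Answer: 24

Derivation:
Op 1: a = malloc(3) -> a = 0; heap: [0-2 ALLOC][3-30 FREE]
Op 2: a = realloc(a, 8) -> a = 0; heap: [0-7 ALLOC][8-30 FREE]
Op 3: b = malloc(7) -> b = 8; heap: [0-7 ALLOC][8-14 ALLOC][15-30 FREE]
Op 4: a = realloc(a, 3) -> a = 0; heap: [0-2 ALLOC][3-7 FREE][8-14 ALLOC][15-30 FREE]
Free blocks: [5 16] total_free=21 largest=16 -> 100*(21-16)/21 = 500/21 ≈ 23.810 -> rounds to 24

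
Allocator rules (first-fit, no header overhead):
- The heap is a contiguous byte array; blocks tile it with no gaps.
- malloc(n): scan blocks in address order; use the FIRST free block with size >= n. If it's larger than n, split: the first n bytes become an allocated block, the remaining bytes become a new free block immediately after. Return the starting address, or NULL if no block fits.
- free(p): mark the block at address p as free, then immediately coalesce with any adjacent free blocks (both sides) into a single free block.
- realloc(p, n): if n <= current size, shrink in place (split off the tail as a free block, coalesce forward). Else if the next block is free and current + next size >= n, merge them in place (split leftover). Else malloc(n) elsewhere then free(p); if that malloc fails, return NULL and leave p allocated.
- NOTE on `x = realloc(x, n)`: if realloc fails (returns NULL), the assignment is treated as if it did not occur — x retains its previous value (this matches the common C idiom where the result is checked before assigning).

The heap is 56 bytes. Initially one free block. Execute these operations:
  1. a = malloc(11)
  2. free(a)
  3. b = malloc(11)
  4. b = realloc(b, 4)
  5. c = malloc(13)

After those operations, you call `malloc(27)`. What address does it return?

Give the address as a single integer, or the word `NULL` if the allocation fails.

Op 1: a = malloc(11) -> a = 0; heap: [0-10 ALLOC][11-55 FREE]
Op 2: free(a) -> (freed a); heap: [0-55 FREE]
Op 3: b = malloc(11) -> b = 0; heap: [0-10 ALLOC][11-55 FREE]
Op 4: b = realloc(b, 4) -> b = 0; heap: [0-3 ALLOC][4-55 FREE]
Op 5: c = malloc(13) -> c = 4; heap: [0-3 ALLOC][4-16 ALLOC][17-55 FREE]
malloc(27): first-fit scan over [0-3 ALLOC][4-16 ALLOC][17-55 FREE] -> 17

Answer: 17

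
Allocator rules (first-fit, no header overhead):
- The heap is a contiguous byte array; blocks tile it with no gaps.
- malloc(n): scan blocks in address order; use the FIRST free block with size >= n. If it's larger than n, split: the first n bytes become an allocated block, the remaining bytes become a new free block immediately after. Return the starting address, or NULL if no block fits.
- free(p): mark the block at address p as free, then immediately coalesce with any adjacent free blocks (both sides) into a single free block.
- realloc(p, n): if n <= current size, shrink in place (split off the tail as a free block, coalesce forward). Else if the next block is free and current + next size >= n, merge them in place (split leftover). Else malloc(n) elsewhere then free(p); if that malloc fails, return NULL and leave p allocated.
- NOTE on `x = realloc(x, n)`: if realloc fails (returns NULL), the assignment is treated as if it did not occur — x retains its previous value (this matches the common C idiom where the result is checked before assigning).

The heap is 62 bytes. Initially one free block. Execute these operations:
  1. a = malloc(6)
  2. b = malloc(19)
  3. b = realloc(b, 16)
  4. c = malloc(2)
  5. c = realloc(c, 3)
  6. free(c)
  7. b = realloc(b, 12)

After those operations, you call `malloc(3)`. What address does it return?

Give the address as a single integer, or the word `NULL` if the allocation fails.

Answer: 18

Derivation:
Op 1: a = malloc(6) -> a = 0; heap: [0-5 ALLOC][6-61 FREE]
Op 2: b = malloc(19) -> b = 6; heap: [0-5 ALLOC][6-24 ALLOC][25-61 FREE]
Op 3: b = realloc(b, 16) -> b = 6; heap: [0-5 ALLOC][6-21 ALLOC][22-61 FREE]
Op 4: c = malloc(2) -> c = 22; heap: [0-5 ALLOC][6-21 ALLOC][22-23 ALLOC][24-61 FREE]
Op 5: c = realloc(c, 3) -> c = 22; heap: [0-5 ALLOC][6-21 ALLOC][22-24 ALLOC][25-61 FREE]
Op 6: free(c) -> (freed c); heap: [0-5 ALLOC][6-21 ALLOC][22-61 FREE]
Op 7: b = realloc(b, 12) -> b = 6; heap: [0-5 ALLOC][6-17 ALLOC][18-61 FREE]
malloc(3): first-fit scan over [0-5 ALLOC][6-17 ALLOC][18-61 FREE] -> 18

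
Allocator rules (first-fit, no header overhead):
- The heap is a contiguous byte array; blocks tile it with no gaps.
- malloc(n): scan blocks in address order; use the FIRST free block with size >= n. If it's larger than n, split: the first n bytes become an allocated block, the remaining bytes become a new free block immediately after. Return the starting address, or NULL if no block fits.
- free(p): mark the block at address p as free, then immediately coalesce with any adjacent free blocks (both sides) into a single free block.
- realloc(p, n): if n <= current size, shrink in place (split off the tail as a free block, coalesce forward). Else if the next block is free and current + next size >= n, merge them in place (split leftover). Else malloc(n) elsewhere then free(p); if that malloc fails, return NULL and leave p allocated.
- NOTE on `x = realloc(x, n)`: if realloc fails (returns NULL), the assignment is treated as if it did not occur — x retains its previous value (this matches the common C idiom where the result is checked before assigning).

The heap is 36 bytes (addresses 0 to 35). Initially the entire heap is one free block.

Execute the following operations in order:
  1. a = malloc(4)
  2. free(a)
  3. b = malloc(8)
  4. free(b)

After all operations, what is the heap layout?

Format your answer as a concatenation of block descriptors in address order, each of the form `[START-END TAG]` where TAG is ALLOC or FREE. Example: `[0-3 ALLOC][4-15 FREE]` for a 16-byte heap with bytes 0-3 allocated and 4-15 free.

Op 1: a = malloc(4) -> a = 0; heap: [0-3 ALLOC][4-35 FREE]
Op 2: free(a) -> (freed a); heap: [0-35 FREE]
Op 3: b = malloc(8) -> b = 0; heap: [0-7 ALLOC][8-35 FREE]
Op 4: free(b) -> (freed b); heap: [0-35 FREE]

Answer: [0-35 FREE]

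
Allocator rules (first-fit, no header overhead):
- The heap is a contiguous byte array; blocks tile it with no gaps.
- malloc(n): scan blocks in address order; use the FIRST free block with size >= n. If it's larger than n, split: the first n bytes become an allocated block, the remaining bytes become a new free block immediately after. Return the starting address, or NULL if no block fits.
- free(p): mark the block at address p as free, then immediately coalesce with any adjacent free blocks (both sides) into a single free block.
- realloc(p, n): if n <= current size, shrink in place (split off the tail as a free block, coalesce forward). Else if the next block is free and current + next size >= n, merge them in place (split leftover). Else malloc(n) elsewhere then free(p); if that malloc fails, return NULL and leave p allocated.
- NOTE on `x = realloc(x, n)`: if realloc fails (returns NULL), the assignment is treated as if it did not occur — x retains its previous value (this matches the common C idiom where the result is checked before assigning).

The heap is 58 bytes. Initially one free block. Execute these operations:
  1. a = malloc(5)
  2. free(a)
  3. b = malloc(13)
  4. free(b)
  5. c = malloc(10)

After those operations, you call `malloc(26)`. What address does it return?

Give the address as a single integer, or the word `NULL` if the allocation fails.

Answer: 10

Derivation:
Op 1: a = malloc(5) -> a = 0; heap: [0-4 ALLOC][5-57 FREE]
Op 2: free(a) -> (freed a); heap: [0-57 FREE]
Op 3: b = malloc(13) -> b = 0; heap: [0-12 ALLOC][13-57 FREE]
Op 4: free(b) -> (freed b); heap: [0-57 FREE]
Op 5: c = malloc(10) -> c = 0; heap: [0-9 ALLOC][10-57 FREE]
malloc(26): first-fit scan over [0-9 ALLOC][10-57 FREE] -> 10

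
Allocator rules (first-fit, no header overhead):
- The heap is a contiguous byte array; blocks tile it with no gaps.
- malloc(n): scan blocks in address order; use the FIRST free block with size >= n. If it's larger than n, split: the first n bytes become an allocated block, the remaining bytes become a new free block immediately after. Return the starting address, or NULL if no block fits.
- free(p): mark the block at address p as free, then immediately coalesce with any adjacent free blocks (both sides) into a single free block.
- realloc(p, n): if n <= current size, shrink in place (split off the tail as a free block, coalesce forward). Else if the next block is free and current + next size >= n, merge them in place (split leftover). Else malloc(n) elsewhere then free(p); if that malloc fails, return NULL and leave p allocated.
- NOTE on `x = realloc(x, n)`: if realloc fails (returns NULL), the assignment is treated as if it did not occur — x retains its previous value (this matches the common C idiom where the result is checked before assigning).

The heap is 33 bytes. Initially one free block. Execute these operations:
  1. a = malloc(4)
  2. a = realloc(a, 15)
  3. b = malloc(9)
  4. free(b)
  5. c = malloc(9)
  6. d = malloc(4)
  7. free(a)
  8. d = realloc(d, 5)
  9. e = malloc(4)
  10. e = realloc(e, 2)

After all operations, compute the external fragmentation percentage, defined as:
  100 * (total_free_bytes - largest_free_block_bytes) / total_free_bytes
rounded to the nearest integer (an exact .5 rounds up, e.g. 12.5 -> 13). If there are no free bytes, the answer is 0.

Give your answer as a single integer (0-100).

Op 1: a = malloc(4) -> a = 0; heap: [0-3 ALLOC][4-32 FREE]
Op 2: a = realloc(a, 15) -> a = 0; heap: [0-14 ALLOC][15-32 FREE]
Op 3: b = malloc(9) -> b = 15; heap: [0-14 ALLOC][15-23 ALLOC][24-32 FREE]
Op 4: free(b) -> (freed b); heap: [0-14 ALLOC][15-32 FREE]
Op 5: c = malloc(9) -> c = 15; heap: [0-14 ALLOC][15-23 ALLOC][24-32 FREE]
Op 6: d = malloc(4) -> d = 24; heap: [0-14 ALLOC][15-23 ALLOC][24-27 ALLOC][28-32 FREE]
Op 7: free(a) -> (freed a); heap: [0-14 FREE][15-23 ALLOC][24-27 ALLOC][28-32 FREE]
Op 8: d = realloc(d, 5) -> d = 24; heap: [0-14 FREE][15-23 ALLOC][24-28 ALLOC][29-32 FREE]
Op 9: e = malloc(4) -> e = 0; heap: [0-3 ALLOC][4-14 FREE][15-23 ALLOC][24-28 ALLOC][29-32 FREE]
Op 10: e = realloc(e, 2) -> e = 0; heap: [0-1 ALLOC][2-14 FREE][15-23 ALLOC][24-28 ALLOC][29-32 FREE]
Free blocks: [13 4] total_free=17 largest=13 -> 100*(17-13)/17 = 400/17 ≈ 23.529 -> rounds to 24

Answer: 24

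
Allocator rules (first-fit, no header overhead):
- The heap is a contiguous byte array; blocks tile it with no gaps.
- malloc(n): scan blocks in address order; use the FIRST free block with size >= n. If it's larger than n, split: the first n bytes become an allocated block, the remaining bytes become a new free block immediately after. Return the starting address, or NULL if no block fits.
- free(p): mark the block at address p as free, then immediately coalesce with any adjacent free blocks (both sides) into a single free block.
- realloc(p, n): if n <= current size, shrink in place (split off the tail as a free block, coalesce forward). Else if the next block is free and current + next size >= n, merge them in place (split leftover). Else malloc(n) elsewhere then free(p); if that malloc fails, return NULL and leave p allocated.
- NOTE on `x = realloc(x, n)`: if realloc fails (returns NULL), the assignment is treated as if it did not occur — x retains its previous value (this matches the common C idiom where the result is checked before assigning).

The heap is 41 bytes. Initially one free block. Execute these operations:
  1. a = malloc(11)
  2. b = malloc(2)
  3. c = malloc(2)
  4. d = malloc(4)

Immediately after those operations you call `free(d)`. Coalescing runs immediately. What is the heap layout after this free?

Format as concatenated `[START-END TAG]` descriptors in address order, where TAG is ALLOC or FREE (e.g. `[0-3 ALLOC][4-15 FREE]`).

Answer: [0-10 ALLOC][11-12 ALLOC][13-14 ALLOC][15-40 FREE]

Derivation:
Op 1: a = malloc(11) -> a = 0; heap: [0-10 ALLOC][11-40 FREE]
Op 2: b = malloc(2) -> b = 11; heap: [0-10 ALLOC][11-12 ALLOC][13-40 FREE]
Op 3: c = malloc(2) -> c = 13; heap: [0-10 ALLOC][11-12 ALLOC][13-14 ALLOC][15-40 FREE]
Op 4: d = malloc(4) -> d = 15; heap: [0-10 ALLOC][11-12 ALLOC][13-14 ALLOC][15-18 ALLOC][19-40 FREE]
free(d): d = 15 -> block [15-18 ALLOC]; mark free, coalesce with adjacent free neighbors -> [0-10 ALLOC][11-12 ALLOC][13-14 ALLOC][15-40 FREE]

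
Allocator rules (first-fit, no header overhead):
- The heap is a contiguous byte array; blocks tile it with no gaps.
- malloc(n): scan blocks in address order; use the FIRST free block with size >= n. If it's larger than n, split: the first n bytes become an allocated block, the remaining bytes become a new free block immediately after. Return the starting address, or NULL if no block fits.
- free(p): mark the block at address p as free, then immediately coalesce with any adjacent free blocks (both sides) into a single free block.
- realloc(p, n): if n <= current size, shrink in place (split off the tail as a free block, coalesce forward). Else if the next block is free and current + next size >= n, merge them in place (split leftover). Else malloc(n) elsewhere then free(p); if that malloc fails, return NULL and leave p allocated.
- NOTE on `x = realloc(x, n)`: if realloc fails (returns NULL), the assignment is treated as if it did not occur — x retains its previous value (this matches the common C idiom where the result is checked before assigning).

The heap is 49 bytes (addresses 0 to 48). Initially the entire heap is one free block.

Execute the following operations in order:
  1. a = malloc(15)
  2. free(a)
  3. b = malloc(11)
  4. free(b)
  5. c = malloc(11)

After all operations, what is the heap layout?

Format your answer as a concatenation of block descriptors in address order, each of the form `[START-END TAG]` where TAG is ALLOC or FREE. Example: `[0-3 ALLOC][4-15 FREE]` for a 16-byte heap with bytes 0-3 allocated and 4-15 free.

Answer: [0-10 ALLOC][11-48 FREE]

Derivation:
Op 1: a = malloc(15) -> a = 0; heap: [0-14 ALLOC][15-48 FREE]
Op 2: free(a) -> (freed a); heap: [0-48 FREE]
Op 3: b = malloc(11) -> b = 0; heap: [0-10 ALLOC][11-48 FREE]
Op 4: free(b) -> (freed b); heap: [0-48 FREE]
Op 5: c = malloc(11) -> c = 0; heap: [0-10 ALLOC][11-48 FREE]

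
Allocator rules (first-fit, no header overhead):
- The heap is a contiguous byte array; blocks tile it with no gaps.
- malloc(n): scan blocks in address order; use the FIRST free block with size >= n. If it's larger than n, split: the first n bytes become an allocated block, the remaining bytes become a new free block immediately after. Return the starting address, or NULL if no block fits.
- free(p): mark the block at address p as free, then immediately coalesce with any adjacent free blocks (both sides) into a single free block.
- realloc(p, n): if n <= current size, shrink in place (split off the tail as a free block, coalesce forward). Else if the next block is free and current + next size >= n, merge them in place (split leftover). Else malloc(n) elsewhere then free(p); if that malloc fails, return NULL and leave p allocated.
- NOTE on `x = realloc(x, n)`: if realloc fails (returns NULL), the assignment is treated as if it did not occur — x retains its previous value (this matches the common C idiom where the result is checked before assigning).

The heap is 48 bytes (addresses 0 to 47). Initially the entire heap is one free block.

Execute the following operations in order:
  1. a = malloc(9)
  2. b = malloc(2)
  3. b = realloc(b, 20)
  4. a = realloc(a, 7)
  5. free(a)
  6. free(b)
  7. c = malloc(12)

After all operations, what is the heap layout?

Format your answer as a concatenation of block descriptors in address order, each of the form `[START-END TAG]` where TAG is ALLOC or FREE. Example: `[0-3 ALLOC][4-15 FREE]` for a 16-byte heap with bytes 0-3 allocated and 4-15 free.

Answer: [0-11 ALLOC][12-47 FREE]

Derivation:
Op 1: a = malloc(9) -> a = 0; heap: [0-8 ALLOC][9-47 FREE]
Op 2: b = malloc(2) -> b = 9; heap: [0-8 ALLOC][9-10 ALLOC][11-47 FREE]
Op 3: b = realloc(b, 20) -> b = 9; heap: [0-8 ALLOC][9-28 ALLOC][29-47 FREE]
Op 4: a = realloc(a, 7) -> a = 0; heap: [0-6 ALLOC][7-8 FREE][9-28 ALLOC][29-47 FREE]
Op 5: free(a) -> (freed a); heap: [0-8 FREE][9-28 ALLOC][29-47 FREE]
Op 6: free(b) -> (freed b); heap: [0-47 FREE]
Op 7: c = malloc(12) -> c = 0; heap: [0-11 ALLOC][12-47 FREE]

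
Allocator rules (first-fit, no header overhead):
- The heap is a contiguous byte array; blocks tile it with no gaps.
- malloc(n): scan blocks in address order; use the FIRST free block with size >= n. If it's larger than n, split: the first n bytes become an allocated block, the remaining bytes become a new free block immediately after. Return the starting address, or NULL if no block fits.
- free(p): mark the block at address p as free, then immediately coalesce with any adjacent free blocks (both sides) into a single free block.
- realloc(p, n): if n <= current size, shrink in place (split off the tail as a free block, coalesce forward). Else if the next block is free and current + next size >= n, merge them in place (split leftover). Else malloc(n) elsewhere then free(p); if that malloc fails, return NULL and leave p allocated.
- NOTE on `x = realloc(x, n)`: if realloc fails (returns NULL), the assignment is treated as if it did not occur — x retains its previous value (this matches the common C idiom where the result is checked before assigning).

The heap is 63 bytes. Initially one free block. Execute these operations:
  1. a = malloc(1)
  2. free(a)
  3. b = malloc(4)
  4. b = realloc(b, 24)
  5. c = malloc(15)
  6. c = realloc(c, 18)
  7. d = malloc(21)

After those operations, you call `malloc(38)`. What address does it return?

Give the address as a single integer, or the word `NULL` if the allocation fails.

Op 1: a = malloc(1) -> a = 0; heap: [0-0 ALLOC][1-62 FREE]
Op 2: free(a) -> (freed a); heap: [0-62 FREE]
Op 3: b = malloc(4) -> b = 0; heap: [0-3 ALLOC][4-62 FREE]
Op 4: b = realloc(b, 24) -> b = 0; heap: [0-23 ALLOC][24-62 FREE]
Op 5: c = malloc(15) -> c = 24; heap: [0-23 ALLOC][24-38 ALLOC][39-62 FREE]
Op 6: c = realloc(c, 18) -> c = 24; heap: [0-23 ALLOC][24-41 ALLOC][42-62 FREE]
Op 7: d = malloc(21) -> d = 42; heap: [0-23 ALLOC][24-41 ALLOC][42-62 ALLOC]
malloc(38): first-fit scan over [0-23 ALLOC][24-41 ALLOC][42-62 ALLOC] -> NULL

Answer: NULL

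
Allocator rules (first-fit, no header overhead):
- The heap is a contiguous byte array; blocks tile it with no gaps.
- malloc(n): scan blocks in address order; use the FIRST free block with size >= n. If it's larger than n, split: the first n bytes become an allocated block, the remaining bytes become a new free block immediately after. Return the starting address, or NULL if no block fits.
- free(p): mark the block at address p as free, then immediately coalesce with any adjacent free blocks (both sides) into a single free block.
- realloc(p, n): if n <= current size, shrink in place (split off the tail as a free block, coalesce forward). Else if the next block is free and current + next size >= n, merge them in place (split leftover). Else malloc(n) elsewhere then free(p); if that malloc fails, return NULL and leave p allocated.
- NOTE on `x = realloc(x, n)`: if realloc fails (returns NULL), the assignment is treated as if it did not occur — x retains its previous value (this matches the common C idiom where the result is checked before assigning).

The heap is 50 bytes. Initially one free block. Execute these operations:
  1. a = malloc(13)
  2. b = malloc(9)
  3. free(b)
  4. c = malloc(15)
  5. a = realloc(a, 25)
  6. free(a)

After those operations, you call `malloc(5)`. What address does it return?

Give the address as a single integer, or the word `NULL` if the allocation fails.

Answer: 0

Derivation:
Op 1: a = malloc(13) -> a = 0; heap: [0-12 ALLOC][13-49 FREE]
Op 2: b = malloc(9) -> b = 13; heap: [0-12 ALLOC][13-21 ALLOC][22-49 FREE]
Op 3: free(b) -> (freed b); heap: [0-12 ALLOC][13-49 FREE]
Op 4: c = malloc(15) -> c = 13; heap: [0-12 ALLOC][13-27 ALLOC][28-49 FREE]
Op 5: a = realloc(a, 25) -> NULL (a unchanged); heap: [0-12 ALLOC][13-27 ALLOC][28-49 FREE]
Op 6: free(a) -> (freed a); heap: [0-12 FREE][13-27 ALLOC][28-49 FREE]
malloc(5): first-fit scan over [0-12 FREE][13-27 ALLOC][28-49 FREE] -> 0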